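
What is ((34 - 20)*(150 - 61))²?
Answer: 1552516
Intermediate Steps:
((34 - 20)*(150 - 61))² = (14*89)² = 1246² = 1552516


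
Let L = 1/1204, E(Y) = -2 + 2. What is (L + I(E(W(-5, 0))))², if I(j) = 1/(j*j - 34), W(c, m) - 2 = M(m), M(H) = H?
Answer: 342225/418939024 ≈ 0.00081689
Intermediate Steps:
W(c, m) = 2 + m
E(Y) = 0
I(j) = 1/(-34 + j²) (I(j) = 1/(j² - 34) = 1/(-34 + j²))
L = 1/1204 ≈ 0.00083056
(L + I(E(W(-5, 0))))² = (1/1204 + 1/(-34 + 0²))² = (1/1204 + 1/(-34 + 0))² = (1/1204 + 1/(-34))² = (1/1204 - 1/34)² = (-585/20468)² = 342225/418939024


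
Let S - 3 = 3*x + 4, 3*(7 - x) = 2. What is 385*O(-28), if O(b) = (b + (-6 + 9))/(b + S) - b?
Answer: 31185/2 ≈ 15593.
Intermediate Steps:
x = 19/3 (x = 7 - 1/3*2 = 7 - 2/3 = 19/3 ≈ 6.3333)
S = 26 (S = 3 + (3*(19/3) + 4) = 3 + (19 + 4) = 3 + 23 = 26)
O(b) = -b + (3 + b)/(26 + b) (O(b) = (b + (-6 + 9))/(b + 26) - b = (b + 3)/(26 + b) - b = (3 + b)/(26 + b) - b = -b + (3 + b)/(26 + b))
385*O(-28) = 385*((3 - 1*(-28)**2 - 25*(-28))/(26 - 28)) = 385*((3 - 1*784 + 700)/(-2)) = 385*(-(3 - 784 + 700)/2) = 385*(-1/2*(-81)) = 385*(81/2) = 31185/2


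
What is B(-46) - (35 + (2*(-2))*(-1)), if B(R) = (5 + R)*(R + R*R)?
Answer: -84909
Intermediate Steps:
B(R) = (5 + R)*(R + R²)
B(-46) - (35 + (2*(-2))*(-1)) = -46*(5 + (-46)² + 6*(-46)) - (35 + (2*(-2))*(-1)) = -46*(5 + 2116 - 276) - (35 - 4*(-1)) = -46*1845 - (35 + 4) = -84870 - 1*39 = -84870 - 39 = -84909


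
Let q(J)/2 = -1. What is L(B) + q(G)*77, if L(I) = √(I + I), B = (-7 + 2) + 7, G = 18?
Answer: -152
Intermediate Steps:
q(J) = -2 (q(J) = 2*(-1) = -2)
B = 2 (B = -5 + 7 = 2)
L(I) = √2*√I (L(I) = √(2*I) = √2*√I)
L(B) + q(G)*77 = √2*√2 - 2*77 = 2 - 154 = -152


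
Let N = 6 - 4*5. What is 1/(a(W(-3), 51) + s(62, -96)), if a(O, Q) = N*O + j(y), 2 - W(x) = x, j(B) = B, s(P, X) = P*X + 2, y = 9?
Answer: -1/6011 ≈ -0.00016636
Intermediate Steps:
N = -14 (N = 6 - 20 = -14)
s(P, X) = 2 + P*X
W(x) = 2 - x
a(O, Q) = 9 - 14*O (a(O, Q) = -14*O + 9 = 9 - 14*O)
1/(a(W(-3), 51) + s(62, -96)) = 1/((9 - 14*(2 - 1*(-3))) + (2 + 62*(-96))) = 1/((9 - 14*(2 + 3)) + (2 - 5952)) = 1/((9 - 14*5) - 5950) = 1/((9 - 70) - 5950) = 1/(-61 - 5950) = 1/(-6011) = -1/6011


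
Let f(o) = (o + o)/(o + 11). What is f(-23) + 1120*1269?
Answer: 8527703/6 ≈ 1.4213e+6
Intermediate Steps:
f(o) = 2*o/(11 + o) (f(o) = (2*o)/(11 + o) = 2*o/(11 + o))
f(-23) + 1120*1269 = 2*(-23)/(11 - 23) + 1120*1269 = 2*(-23)/(-12) + 1421280 = 2*(-23)*(-1/12) + 1421280 = 23/6 + 1421280 = 8527703/6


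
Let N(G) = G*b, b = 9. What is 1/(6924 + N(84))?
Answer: 1/7680 ≈ 0.00013021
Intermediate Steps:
N(G) = 9*G (N(G) = G*9 = 9*G)
1/(6924 + N(84)) = 1/(6924 + 9*84) = 1/(6924 + 756) = 1/7680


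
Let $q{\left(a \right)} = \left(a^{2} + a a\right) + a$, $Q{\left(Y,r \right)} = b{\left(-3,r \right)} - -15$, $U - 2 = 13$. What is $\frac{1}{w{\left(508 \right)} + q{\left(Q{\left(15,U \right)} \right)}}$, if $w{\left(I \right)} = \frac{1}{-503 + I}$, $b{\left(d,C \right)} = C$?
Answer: $\frac{5}{9151} \approx 0.00054639$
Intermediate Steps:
$U = 15$ ($U = 2 + 13 = 15$)
$Q{\left(Y,r \right)} = 15 + r$ ($Q{\left(Y,r \right)} = r - -15 = r + 15 = 15 + r$)
$q{\left(a \right)} = a + 2 a^{2}$ ($q{\left(a \right)} = \left(a^{2} + a^{2}\right) + a = 2 a^{2} + a = a + 2 a^{2}$)
$\frac{1}{w{\left(508 \right)} + q{\left(Q{\left(15,U \right)} \right)}} = \frac{1}{\frac{1}{-503 + 508} + \left(15 + 15\right) \left(1 + 2 \left(15 + 15\right)\right)} = \frac{1}{\frac{1}{5} + 30 \left(1 + 2 \cdot 30\right)} = \frac{1}{\frac{1}{5} + 30 \left(1 + 60\right)} = \frac{1}{\frac{1}{5} + 30 \cdot 61} = \frac{1}{\frac{1}{5} + 1830} = \frac{1}{\frac{9151}{5}} = \frac{5}{9151}$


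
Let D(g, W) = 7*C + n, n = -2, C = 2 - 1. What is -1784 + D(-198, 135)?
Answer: -1779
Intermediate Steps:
C = 1
D(g, W) = 5 (D(g, W) = 7*1 - 2 = 7 - 2 = 5)
-1784 + D(-198, 135) = -1784 + 5 = -1779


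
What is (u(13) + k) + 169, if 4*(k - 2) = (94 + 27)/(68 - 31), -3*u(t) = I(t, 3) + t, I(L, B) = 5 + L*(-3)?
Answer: 26465/148 ≈ 178.82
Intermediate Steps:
I(L, B) = 5 - 3*L
u(t) = -5/3 + 2*t/3 (u(t) = -((5 - 3*t) + t)/3 = -(5 - 2*t)/3 = -5/3 + 2*t/3)
k = 417/148 (k = 2 + ((94 + 27)/(68 - 31))/4 = 2 + (121/37)/4 = 2 + (121*(1/37))/4 = 2 + (¼)*(121/37) = 2 + 121/148 = 417/148 ≈ 2.8176)
(u(13) + k) + 169 = ((-5/3 + (⅔)*13) + 417/148) + 169 = ((-5/3 + 26/3) + 417/148) + 169 = (7 + 417/148) + 169 = 1453/148 + 169 = 26465/148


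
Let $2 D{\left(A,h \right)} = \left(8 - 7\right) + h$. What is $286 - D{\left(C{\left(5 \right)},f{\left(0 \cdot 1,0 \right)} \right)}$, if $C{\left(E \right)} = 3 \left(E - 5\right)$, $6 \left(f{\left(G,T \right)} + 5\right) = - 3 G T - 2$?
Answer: $\frac{1729}{6} \approx 288.17$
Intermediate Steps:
$f{\left(G,T \right)} = - \frac{16}{3} - \frac{G T}{2}$ ($f{\left(G,T \right)} = -5 + \frac{- 3 G T - 2}{6} = -5 + \frac{-2 - 3 G T}{6} = -5 - \left(\frac{1}{3} + \frac{G T}{2}\right) = - \frac{16}{3} - \frac{G T}{2}$)
$C{\left(E \right)} = -15 + 3 E$ ($C{\left(E \right)} = 3 \left(-5 + E\right) = -15 + 3 E$)
$D{\left(A,h \right)} = \frac{1}{2} + \frac{h}{2}$ ($D{\left(A,h \right)} = \frac{\left(8 - 7\right) + h}{2} = \frac{1 + h}{2} = \frac{1}{2} + \frac{h}{2}$)
$286 - D{\left(C{\left(5 \right)},f{\left(0 \cdot 1,0 \right)} \right)} = 286 - \left(\frac{1}{2} + \frac{- \frac{16}{3} - \frac{1}{2} \cdot 0 \cdot 1 \cdot 0}{2}\right) = 286 - \left(\frac{1}{2} + \frac{- \frac{16}{3} - 0 \cdot 0}{2}\right) = 286 - \left(\frac{1}{2} + \frac{- \frac{16}{3} + 0}{2}\right) = 286 - \left(\frac{1}{2} + \frac{1}{2} \left(- \frac{16}{3}\right)\right) = 286 - \left(\frac{1}{2} - \frac{8}{3}\right) = 286 - - \frac{13}{6} = 286 + \frac{13}{6} = \frac{1729}{6}$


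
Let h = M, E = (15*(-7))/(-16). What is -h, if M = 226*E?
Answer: -11865/8 ≈ -1483.1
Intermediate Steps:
E = 105/16 (E = -105*(-1/16) = 105/16 ≈ 6.5625)
M = 11865/8 (M = 226*(105/16) = 11865/8 ≈ 1483.1)
h = 11865/8 ≈ 1483.1
-h = -1*11865/8 = -11865/8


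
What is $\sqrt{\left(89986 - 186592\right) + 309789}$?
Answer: $3 \sqrt{23687} \approx 461.72$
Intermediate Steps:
$\sqrt{\left(89986 - 186592\right) + 309789} = \sqrt{-96606 + 309789} = \sqrt{213183} = 3 \sqrt{23687}$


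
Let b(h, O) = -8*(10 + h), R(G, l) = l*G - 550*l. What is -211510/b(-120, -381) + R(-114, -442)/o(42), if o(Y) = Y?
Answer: 12469301/1848 ≈ 6747.5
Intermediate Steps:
R(G, l) = -550*l + G*l (R(G, l) = G*l - 550*l = -550*l + G*l)
b(h, O) = -80 - 8*h
-211510/b(-120, -381) + R(-114, -442)/o(42) = -211510/(-80 - 8*(-120)) - 442*(-550 - 114)/42 = -211510/(-80 + 960) - 442*(-664)*(1/42) = -211510/880 + 293488*(1/42) = -211510*1/880 + 146744/21 = -21151/88 + 146744/21 = 12469301/1848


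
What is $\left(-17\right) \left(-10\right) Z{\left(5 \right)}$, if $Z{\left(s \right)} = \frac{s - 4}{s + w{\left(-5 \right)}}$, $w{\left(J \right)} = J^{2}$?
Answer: $\frac{17}{3} \approx 5.6667$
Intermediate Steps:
$Z{\left(s \right)} = \frac{-4 + s}{25 + s}$ ($Z{\left(s \right)} = \frac{s - 4}{s + \left(-5\right)^{2}} = \frac{-4 + s}{s + 25} = \frac{-4 + s}{25 + s}$)
$\left(-17\right) \left(-10\right) Z{\left(5 \right)} = \left(-17\right) \left(-10\right) \frac{-4 + 5}{25 + 5} = 170 \cdot \frac{1}{30} \cdot 1 = 170 \cdot \frac{1}{30} = \frac{17}{3}$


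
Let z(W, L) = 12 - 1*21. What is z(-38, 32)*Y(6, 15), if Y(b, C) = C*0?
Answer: 0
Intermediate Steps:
z(W, L) = -9 (z(W, L) = 12 - 21 = -9)
Y(b, C) = 0
z(-38, 32)*Y(6, 15) = -9*0 = 0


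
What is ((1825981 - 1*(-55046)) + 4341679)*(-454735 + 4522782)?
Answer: 25314260475182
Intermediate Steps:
((1825981 - 1*(-55046)) + 4341679)*(-454735 + 4522782) = ((1825981 + 55046) + 4341679)*4068047 = (1881027 + 4341679)*4068047 = 6222706*4068047 = 25314260475182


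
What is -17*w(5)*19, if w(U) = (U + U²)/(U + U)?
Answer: -969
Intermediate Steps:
w(U) = (U + U²)/(2*U) (w(U) = (U + U²)/((2*U)) = (U + U²)*(1/(2*U)) = (U + U²)/(2*U))
-17*w(5)*19 = -17*(½ + (½)*5)*19 = -17*(½ + 5/2)*19 = -17*3*19 = -51*19 = -969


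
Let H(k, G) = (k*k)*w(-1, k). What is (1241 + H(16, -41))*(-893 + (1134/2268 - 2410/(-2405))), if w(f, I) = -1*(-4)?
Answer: -1942511565/962 ≈ -2.0192e+6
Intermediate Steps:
w(f, I) = 4
H(k, G) = 4*k² (H(k, G) = (k*k)*4 = k²*4 = 4*k²)
(1241 + H(16, -41))*(-893 + (1134/2268 - 2410/(-2405))) = (1241 + 4*16²)*(-893 + (1134/2268 - 2410/(-2405))) = (1241 + 4*256)*(-893 + (1134*(1/2268) - 2410*(-1/2405))) = (1241 + 1024)*(-893 + (½ + 482/481)) = 2265*(-893 + 1445/962) = 2265*(-857621/962) = -1942511565/962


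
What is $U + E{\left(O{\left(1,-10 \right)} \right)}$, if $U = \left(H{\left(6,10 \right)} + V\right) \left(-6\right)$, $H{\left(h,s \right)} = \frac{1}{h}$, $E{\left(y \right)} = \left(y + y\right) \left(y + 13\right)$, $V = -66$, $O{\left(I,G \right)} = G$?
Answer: $335$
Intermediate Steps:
$E{\left(y \right)} = 2 y \left(13 + y\right)$
$U = 395$ ($U = \left(\frac{1}{6} - 66\right) \left(-6\right) = \left(- \frac{395}{6}\right) \left(-6\right) = 395$)
$U + E{\left(O{\left(1,-10 \right)} \right)} = 395 + 2 \left(-10\right) \left(13 - 10\right) = 395 + 2 \left(-10\right) 3 = 395 - 60 = 335$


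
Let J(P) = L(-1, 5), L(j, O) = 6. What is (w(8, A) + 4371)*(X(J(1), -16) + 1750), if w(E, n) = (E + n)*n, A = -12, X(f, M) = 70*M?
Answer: 2783970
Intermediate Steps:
J(P) = 6
w(E, n) = n*(E + n)
(w(8, A) + 4371)*(X(J(1), -16) + 1750) = (-12*(8 - 12) + 4371)*(70*(-16) + 1750) = (-12*(-4) + 4371)*(-1120 + 1750) = (48 + 4371)*630 = 4419*630 = 2783970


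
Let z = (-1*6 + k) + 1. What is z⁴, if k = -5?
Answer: 10000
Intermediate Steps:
z = -10 (z = (-1*6 - 5) + 1 = (-6 - 5) + 1 = -11 + 1 = -10)
z⁴ = (-10)⁴ = 10000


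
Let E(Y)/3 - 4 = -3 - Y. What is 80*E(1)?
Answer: 0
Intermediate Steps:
E(Y) = 3 - 3*Y (E(Y) = 12 + 3*(-3 - Y) = 12 + (-9 - 3*Y) = 3 - 3*Y)
80*E(1) = 80*(3 - 3*1) = 80*(3 - 3) = 80*0 = 0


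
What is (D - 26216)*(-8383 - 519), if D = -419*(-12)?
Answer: 188615576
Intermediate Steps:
D = 5028
(D - 26216)*(-8383 - 519) = (5028 - 26216)*(-8383 - 519) = -21188*(-8902) = 188615576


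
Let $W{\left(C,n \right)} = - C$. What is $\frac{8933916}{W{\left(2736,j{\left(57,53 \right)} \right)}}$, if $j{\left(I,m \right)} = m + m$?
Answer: $- \frac{744493}{228} \approx -3265.3$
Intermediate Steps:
$j{\left(I,m \right)} = 2 m$
$\frac{8933916}{W{\left(2736,j{\left(57,53 \right)} \right)}} = \frac{8933916}{\left(-1\right) 2736} = \frac{8933916}{-2736} = 8933916 \left(- \frac{1}{2736}\right) = - \frac{744493}{228}$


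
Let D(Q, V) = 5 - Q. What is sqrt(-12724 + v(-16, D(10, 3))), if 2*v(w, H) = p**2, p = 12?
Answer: 2*I*sqrt(3163) ≈ 112.48*I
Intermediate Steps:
v(w, H) = 72 (v(w, H) = (1/2)*12**2 = (1/2)*144 = 72)
sqrt(-12724 + v(-16, D(10, 3))) = sqrt(-12724 + 72) = sqrt(-12652) = 2*I*sqrt(3163)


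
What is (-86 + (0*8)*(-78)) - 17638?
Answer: -17724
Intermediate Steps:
(-86 + (0*8)*(-78)) - 17638 = (-86 + 0*(-78)) - 17638 = (-86 + 0) - 17638 = -86 - 17638 = -17724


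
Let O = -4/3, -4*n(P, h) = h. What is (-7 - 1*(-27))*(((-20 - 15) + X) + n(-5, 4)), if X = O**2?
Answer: -6160/9 ≈ -684.44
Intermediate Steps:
n(P, h) = -h/4
O = -4/3 (O = -4*1/3 = -4/3 ≈ -1.3333)
X = 16/9 (X = (-4/3)**2 = 16/9 ≈ 1.7778)
(-7 - 1*(-27))*(((-20 - 15) + X) + n(-5, 4)) = (-7 - 1*(-27))*(((-20 - 15) + 16/9) - 1/4*4) = (-7 + 27)*((-35 + 16/9) - 1) = 20*(-299/9 - 1) = 20*(-308/9) = -6160/9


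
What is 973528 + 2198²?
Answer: 5804732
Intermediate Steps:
973528 + 2198² = 973528 + 4831204 = 5804732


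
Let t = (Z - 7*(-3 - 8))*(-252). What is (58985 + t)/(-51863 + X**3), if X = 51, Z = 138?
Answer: 4805/80788 ≈ 0.059477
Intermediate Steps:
t = -54180 (t = (138 - 7*(-3 - 8))*(-252) = (138 - 7*(-11))*(-252) = (138 + 77)*(-252) = 215*(-252) = -54180)
(58985 + t)/(-51863 + X**3) = (58985 - 54180)/(-51863 + 51**3) = 4805/(-51863 + 132651) = 4805/80788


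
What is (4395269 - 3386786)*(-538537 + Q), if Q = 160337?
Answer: -381408270600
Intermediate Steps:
(4395269 - 3386786)*(-538537 + Q) = (4395269 - 3386786)*(-538537 + 160337) = 1008483*(-378200) = -381408270600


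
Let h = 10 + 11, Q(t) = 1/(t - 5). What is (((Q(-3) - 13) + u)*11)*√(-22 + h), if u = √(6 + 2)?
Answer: I*(-1155/8 + 22*√2) ≈ -113.26*I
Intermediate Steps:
Q(t) = 1/(-5 + t)
u = 2*√2 (u = √8 = 2*√2 ≈ 2.8284)
h = 21
(((Q(-3) - 13) + u)*11)*√(-22 + h) = (((1/(-5 - 3) - 13) + 2*√2)*11)*√(-22 + 21) = (((1/(-8) - 13) + 2*√2)*11)*√(-1) = (((-⅛ - 13) + 2*√2)*11)*I = ((-105/8 + 2*√2)*11)*I = (-1155/8 + 22*√2)*I = I*(-1155/8 + 22*√2)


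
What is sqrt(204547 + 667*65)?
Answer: sqrt(247902) ≈ 497.90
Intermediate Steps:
sqrt(204547 + 667*65) = sqrt(204547 + 43355) = sqrt(247902)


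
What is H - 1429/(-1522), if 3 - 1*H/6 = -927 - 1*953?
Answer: 17196985/1522 ≈ 11299.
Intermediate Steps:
H = 11298 (H = 18 - 6*(-927 - 1*953) = 18 - 6*(-927 - 953) = 18 - 6*(-1880) = 18 + 11280 = 11298)
H - 1429/(-1522) = 11298 - 1429/(-1522) = 11298 - 1429*(-1/1522) = 11298 + 1429/1522 = 17196985/1522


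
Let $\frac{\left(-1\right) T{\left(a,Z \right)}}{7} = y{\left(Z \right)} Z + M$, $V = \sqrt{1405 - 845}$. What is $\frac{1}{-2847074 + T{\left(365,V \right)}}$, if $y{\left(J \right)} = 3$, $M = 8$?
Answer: $- \frac{284713}{810614898994} + \frac{21 \sqrt{35}}{2026537247485} \approx -3.5117 \cdot 10^{-7}$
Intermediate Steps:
$V = 4 \sqrt{35}$ ($V = \sqrt{560} = 4 \sqrt{35} \approx 23.664$)
$T{\left(a,Z \right)} = -56 - 21 Z$ ($T{\left(a,Z \right)} = - 7 \left(3 Z + 8\right) = - 7 \left(8 + 3 Z\right) = -56 - 21 Z$)
$\frac{1}{-2847074 + T{\left(365,V \right)}} = \frac{1}{-2847074 - \left(56 + 21 \cdot 4 \sqrt{35}\right)} = \frac{1}{-2847074 - \left(56 + 84 \sqrt{35}\right)} = \frac{1}{-2847130 - 84 \sqrt{35}}$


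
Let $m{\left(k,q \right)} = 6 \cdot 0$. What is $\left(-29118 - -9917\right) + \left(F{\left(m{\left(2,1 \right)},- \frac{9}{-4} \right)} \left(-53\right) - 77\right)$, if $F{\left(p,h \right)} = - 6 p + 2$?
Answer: $-19384$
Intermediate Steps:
$m{\left(k,q \right)} = 0$
$F{\left(p,h \right)} = 2 - 6 p$
$\left(-29118 - -9917\right) + \left(F{\left(m{\left(2,1 \right)},- \frac{9}{-4} \right)} \left(-53\right) - 77\right) = \left(-29118 - -9917\right) + \left(\left(2 - 0\right) \left(-53\right) - 77\right) = \left(-29118 + 9917\right) + \left(\left(2 + 0\right) \left(-53\right) - 77\right) = -19201 + \left(2 \left(-53\right) - 77\right) = -19201 - 183 = -19384$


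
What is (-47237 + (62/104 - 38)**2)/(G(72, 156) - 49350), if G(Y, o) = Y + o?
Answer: 123945823/132825888 ≈ 0.93315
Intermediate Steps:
(-47237 + (62/104 - 38)**2)/(G(72, 156) - 49350) = (-47237 + (62/104 - 38)**2)/((72 + 156) - 49350) = (-47237 + (62*(1/104) - 38)**2)/(228 - 49350) = (-47237 + (31/52 - 38)**2)/(-49122) = (-47237 + (-1945/52)**2)*(-1/49122) = (-47237 + 3783025/2704)*(-1/49122) = -123945823/2704*(-1/49122) = 123945823/132825888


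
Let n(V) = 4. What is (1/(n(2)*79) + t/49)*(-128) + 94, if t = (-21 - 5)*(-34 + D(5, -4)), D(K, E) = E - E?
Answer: -8576702/3871 ≈ -2215.6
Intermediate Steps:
D(K, E) = 0
t = 884 (t = (-21 - 5)*(-34 + 0) = -26*(-34) = 884)
(1/(n(2)*79) + t/49)*(-128) + 94 = (1/(4*79) + 884/49)*(-128) + 94 = ((¼)*(1/79) + 884*(1/49))*(-128) + 94 = (1/316 + 884/49)*(-128) + 94 = (279393/15484)*(-128) + 94 = -8940576/3871 + 94 = -8576702/3871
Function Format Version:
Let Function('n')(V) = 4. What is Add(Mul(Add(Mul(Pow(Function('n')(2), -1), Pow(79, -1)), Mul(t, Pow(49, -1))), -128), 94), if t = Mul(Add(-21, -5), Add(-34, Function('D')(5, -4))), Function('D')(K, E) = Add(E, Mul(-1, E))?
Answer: Rational(-8576702, 3871) ≈ -2215.6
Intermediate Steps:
Function('D')(K, E) = 0
t = 884 (t = Mul(Add(-21, -5), Add(-34, 0)) = Mul(-26, -34) = 884)
Add(Mul(Add(Mul(Pow(Function('n')(2), -1), Pow(79, -1)), Mul(t, Pow(49, -1))), -128), 94) = Add(Mul(Add(Mul(Pow(4, -1), Pow(79, -1)), Mul(884, Pow(49, -1))), -128), 94) = Add(Mul(Add(Mul(Rational(1, 4), Rational(1, 79)), Mul(884, Rational(1, 49))), -128), 94) = Add(Mul(Add(Rational(1, 316), Rational(884, 49)), -128), 94) = Add(Mul(Rational(279393, 15484), -128), 94) = Add(Rational(-8940576, 3871), 94) = Rational(-8576702, 3871)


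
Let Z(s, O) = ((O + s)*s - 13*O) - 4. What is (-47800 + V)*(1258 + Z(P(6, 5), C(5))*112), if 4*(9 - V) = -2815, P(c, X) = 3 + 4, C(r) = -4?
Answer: -846252057/2 ≈ -4.2313e+8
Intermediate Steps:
P(c, X) = 7
Z(s, O) = -4 - 13*O + s*(O + s) (Z(s, O) = (s*(O + s) - 13*O) - 4 = (-13*O + s*(O + s)) - 4 = -4 - 13*O + s*(O + s))
V = 2851/4 (V = 9 - ¼*(-2815) = 9 + 2815/4 = 2851/4 ≈ 712.75)
(-47800 + V)*(1258 + Z(P(6, 5), C(5))*112) = (-47800 + 2851/4)*(1258 + (-4 + 7² - 13*(-4) - 4*7)*112) = -188349*(1258 + (-4 + 49 + 52 - 28)*112)/4 = -188349*(1258 + 69*112)/4 = -188349*(1258 + 7728)/4 = -188349/4*8986 = -846252057/2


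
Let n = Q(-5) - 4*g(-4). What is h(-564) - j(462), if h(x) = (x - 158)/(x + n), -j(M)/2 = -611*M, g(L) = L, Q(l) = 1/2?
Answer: -618196136/1095 ≈ -5.6456e+5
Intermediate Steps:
Q(l) = 1/2
n = 33/2 (n = 1/2 - 4*(-4) = 1/2 + 16 = 33/2 ≈ 16.500)
j(M) = 1222*M (j(M) = -(-1222)*M = 1222*M)
h(x) = (-158 + x)/(33/2 + x) (h(x) = (x - 158)/(x + 33/2) = (-158 + x)/(33/2 + x))
h(-564) - j(462) = 2*(-158 - 564)/(33 + 2*(-564)) - 1222*462 = 2*(-722)/(33 - 1128) - 1*564564 = 2*(-722)/(-1095) - 564564 = 2*(-1/1095)*(-722) - 564564 = 1444/1095 - 564564 = -618196136/1095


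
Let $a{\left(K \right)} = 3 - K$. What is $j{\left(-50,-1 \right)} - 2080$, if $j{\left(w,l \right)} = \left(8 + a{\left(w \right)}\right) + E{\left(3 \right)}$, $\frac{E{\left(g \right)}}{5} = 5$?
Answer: $-1994$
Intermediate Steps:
$E{\left(g \right)} = 25$ ($E{\left(g \right)} = 5 \cdot 5 = 25$)
$j{\left(w,l \right)} = 36 - w$ ($j{\left(w,l \right)} = \left(8 - \left(-3 + w\right)\right) + 25 = \left(11 - w\right) + 25 = 36 - w$)
$j{\left(-50,-1 \right)} - 2080 = \left(36 - -50\right) - 2080 = \left(36 + 50\right) - 2080 = 86 - 2080 = -1994$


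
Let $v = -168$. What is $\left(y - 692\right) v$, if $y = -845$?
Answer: $258216$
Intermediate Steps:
$\left(y - 692\right) v = \left(-845 - 692\right) \left(-168\right) = \left(-1537\right) \left(-168\right) = 258216$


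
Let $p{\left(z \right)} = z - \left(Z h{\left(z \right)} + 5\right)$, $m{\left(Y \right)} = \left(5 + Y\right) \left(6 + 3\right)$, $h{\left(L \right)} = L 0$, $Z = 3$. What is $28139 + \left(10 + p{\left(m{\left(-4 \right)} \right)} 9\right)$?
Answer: $28185$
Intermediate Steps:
$h{\left(L \right)} = 0$
$m{\left(Y \right)} = 45 + 9 Y$ ($m{\left(Y \right)} = \left(5 + Y\right) 9 = 45 + 9 Y$)
$p{\left(z \right)} = -5 + z$ ($p{\left(z \right)} = z - \left(3 \cdot 0 + 5\right) = z - \left(0 + 5\right) = z - 5 = -5 + z$)
$28139 + \left(10 + p{\left(m{\left(-4 \right)} \right)} 9\right) = 28139 + \left(10 + \left(-5 + \left(45 + 9 \left(-4\right)\right)\right) 9\right) = 28139 + \left(10 + \left(-5 + \left(45 - 36\right)\right) 9\right) = 28139 + \left(10 + \left(-5 + 9\right) 9\right) = 28139 + \left(10 + 4 \cdot 9\right) = 28139 + \left(10 + 36\right) = 28139 + 46 = 28185$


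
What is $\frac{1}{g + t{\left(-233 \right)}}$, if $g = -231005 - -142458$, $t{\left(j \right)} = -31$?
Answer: $- \frac{1}{88578} \approx -1.1289 \cdot 10^{-5}$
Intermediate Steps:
$g = -88547$ ($g = -231005 + 142458 = -88547$)
$\frac{1}{g + t{\left(-233 \right)}} = \frac{1}{-88547 - 31} = \frac{1}{-88578} = - \frac{1}{88578}$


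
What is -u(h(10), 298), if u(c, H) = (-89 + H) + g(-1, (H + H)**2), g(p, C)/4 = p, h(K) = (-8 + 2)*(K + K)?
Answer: -205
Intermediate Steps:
h(K) = -12*K
g(p, C) = 4*p
u(c, H) = -93 + H (u(c, H) = (-89 + H) + 4*(-1) = (-89 + H) - 4 = -93 + H)
-u(h(10), 298) = -(-93 + 298) = -1*205 = -205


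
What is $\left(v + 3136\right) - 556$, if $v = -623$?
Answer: $1957$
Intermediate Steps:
$\left(v + 3136\right) - 556 = \left(-623 + 3136\right) - 556 = 2513 - 556 = 1957$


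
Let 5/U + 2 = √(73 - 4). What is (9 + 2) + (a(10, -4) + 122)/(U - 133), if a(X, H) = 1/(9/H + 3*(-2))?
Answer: 3469703/344130 - 2011*√69/3785430 ≈ 10.078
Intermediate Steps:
U = 5/(-2 + √69) (U = 5/(-2 + √(73 - 4)) = 5/(-2 + √69) ≈ 0.79282)
a(X, H) = 1/(-6 + 9/H) (a(X, H) = 1/(9/H - 6) = 1/(-6 + 9/H))
(9 + 2) + (a(10, -4) + 122)/(U - 133) = (9 + 2) + (-1*(-4)/(-9 + 6*(-4)) + 122)/((2/13 + √69/13) - 133) = 11 + (-1*(-4)/(-9 - 24) + 122)/(-1727/13 + √69/13) = 11 + (-1*(-4)/(-33) + 122)/(-1727/13 + √69/13) = 11 + (-1*(-4)*(-1/33) + 122)/(-1727/13 + √69/13) = 11 + (-4/33 + 122)/(-1727/13 + √69/13) = 11 + 4022/(33*(-1727/13 + √69/13))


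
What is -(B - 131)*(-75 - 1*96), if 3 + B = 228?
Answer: 16074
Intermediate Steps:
B = 225 (B = -3 + 228 = 225)
-(B - 131)*(-75 - 1*96) = -(225 - 131)*(-75 - 1*96) = -94*(-75 - 96) = -94*(-171) = -1*(-16074) = 16074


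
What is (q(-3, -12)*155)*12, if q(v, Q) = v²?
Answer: 16740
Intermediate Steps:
(q(-3, -12)*155)*12 = ((-3)²*155)*12 = (9*155)*12 = 1395*12 = 16740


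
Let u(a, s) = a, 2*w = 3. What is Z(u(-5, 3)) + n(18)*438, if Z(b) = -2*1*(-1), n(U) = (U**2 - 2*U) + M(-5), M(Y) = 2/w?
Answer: 126730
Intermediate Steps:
w = 3/2 (w = (1/2)*3 = 3/2 ≈ 1.5000)
M(Y) = 4/3 (M(Y) = 2/(3/2) = 2*(2/3) = 4/3)
n(U) = 4/3 + U**2 - 2*U (n(U) = (U**2 - 2*U) + 4/3 = 4/3 + U**2 - 2*U)
Z(b) = 2 (Z(b) = -2*(-1) = 2)
Z(u(-5, 3)) + n(18)*438 = 2 + (4/3 + 18**2 - 2*18)*438 = 2 + (4/3 + 324 - 36)*438 = 2 + (868/3)*438 = 2 + 126728 = 126730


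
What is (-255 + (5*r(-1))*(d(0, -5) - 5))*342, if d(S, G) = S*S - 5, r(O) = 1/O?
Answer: -70110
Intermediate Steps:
d(S, G) = -5 + S² (d(S, G) = S² - 5 = -5 + S²)
(-255 + (5*r(-1))*(d(0, -5) - 5))*342 = (-255 + (5/(-1))*((-5 + 0²) - 5))*342 = (-255 + (5*(-1))*((-5 + 0) - 5))*342 = (-255 - 5*(-5 - 5))*342 = (-255 - 5*(-10))*342 = (-255 + 50)*342 = -205*342 = -70110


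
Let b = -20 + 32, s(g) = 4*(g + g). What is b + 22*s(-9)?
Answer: -1572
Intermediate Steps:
s(g) = 8*g (s(g) = 4*(2*g) = 8*g)
b = 12
b + 22*s(-9) = 12 + 22*(8*(-9)) = 12 + 22*(-72) = 12 - 1584 = -1572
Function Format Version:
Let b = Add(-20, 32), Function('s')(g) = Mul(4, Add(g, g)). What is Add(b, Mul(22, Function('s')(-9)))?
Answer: -1572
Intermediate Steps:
Function('s')(g) = Mul(8, g) (Function('s')(g) = Mul(4, Mul(2, g)) = Mul(8, g))
b = 12
Add(b, Mul(22, Function('s')(-9))) = Add(12, Mul(22, Mul(8, -9))) = Add(12, Mul(22, -72)) = Add(12, -1584) = -1572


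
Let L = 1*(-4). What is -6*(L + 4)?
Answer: 0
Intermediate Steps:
L = -4
-6*(L + 4) = -6*(-4 + 4) = -6*0 = 0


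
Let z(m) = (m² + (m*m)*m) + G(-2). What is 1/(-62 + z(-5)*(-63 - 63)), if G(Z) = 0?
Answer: 1/12538 ≈ 7.9758e-5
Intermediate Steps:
z(m) = m² + m³ (z(m) = (m² + (m*m)*m) + 0 = (m² + m²*m) + 0 = (m² + m³) + 0 = m² + m³)
1/(-62 + z(-5)*(-63 - 63)) = 1/(-62 + ((-5)²*(1 - 5))*(-63 - 63)) = 1/(-62 + (25*(-4))*(-126)) = 1/(-62 - 100*(-126)) = 1/(-62 + 12600) = 1/12538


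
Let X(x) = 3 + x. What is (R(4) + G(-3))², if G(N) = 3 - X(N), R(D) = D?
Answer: 49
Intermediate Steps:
G(N) = -N (G(N) = 3 - (3 + N) = 3 + (-3 - N) = -N)
(R(4) + G(-3))² = (4 - 1*(-3))² = (4 + 3)² = 7² = 49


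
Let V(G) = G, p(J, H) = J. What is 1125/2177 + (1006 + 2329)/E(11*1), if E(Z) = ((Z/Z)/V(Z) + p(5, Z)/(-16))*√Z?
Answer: 1125/2177 - 53360*√11/39 ≈ -4537.3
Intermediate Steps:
E(Z) = √Z*(-5/16 + 1/Z) (E(Z) = ((Z/Z)/Z + 5/(-16))*√Z = (1/Z + 5*(-1/16))*√Z = (1/Z - 5/16)*√Z = (-5/16 + 1/Z)*√Z = √Z*(-5/16 + 1/Z))
1125/2177 + (1006 + 2329)/E(11*1) = 1125/2177 + (1006 + 2329)/(((16 - 55)/(16*√(11*1)))) = 1125*(1/2177) + 3335/(((16 - 5*11)/(16*√11))) = 1125/2177 + 3335/(((√11/11)*(16 - 55)/16)) = 1125/2177 + 3335/(((1/16)*(√11/11)*(-39))) = 1125/2177 + 3335/((-39*√11/176)) = 1125/2177 + 3335*(-16*√11/39) = 1125/2177 - 53360*√11/39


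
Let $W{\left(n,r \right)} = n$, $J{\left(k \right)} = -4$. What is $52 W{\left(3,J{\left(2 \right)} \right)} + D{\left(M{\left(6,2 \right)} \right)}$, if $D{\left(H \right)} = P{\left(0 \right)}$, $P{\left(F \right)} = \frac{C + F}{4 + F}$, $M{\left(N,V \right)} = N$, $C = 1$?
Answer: $\frac{625}{4} \approx 156.25$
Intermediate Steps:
$P{\left(F \right)} = \frac{1 + F}{4 + F}$
$D{\left(H \right)} = \frac{1}{4}$ ($D{\left(H \right)} = \frac{1 + 0}{4 + 0} = \frac{1}{4} \cdot 1 = \frac{1}{4}$)
$52 W{\left(3,J{\left(2 \right)} \right)} + D{\left(M{\left(6,2 \right)} \right)} = 52 \cdot 3 + \frac{1}{4} = 156 + \frac{1}{4} = \frac{625}{4}$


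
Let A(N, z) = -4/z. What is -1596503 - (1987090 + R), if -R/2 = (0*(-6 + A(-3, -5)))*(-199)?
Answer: -3583593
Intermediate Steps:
R = 0 (R = -2*0*(-6 - 4/(-5))*(-199) = -2*0*(-6 - 4*(-⅕))*(-199) = -2*0*(-6 + ⅘)*(-199) = -2*0*(-26/5)*(-199) = -0*(-199) = -2*0 = 0)
-1596503 - (1987090 + R) = -1596503 - (1987090 + 0) = -1596503 - 1*1987090 = -1596503 - 1987090 = -3583593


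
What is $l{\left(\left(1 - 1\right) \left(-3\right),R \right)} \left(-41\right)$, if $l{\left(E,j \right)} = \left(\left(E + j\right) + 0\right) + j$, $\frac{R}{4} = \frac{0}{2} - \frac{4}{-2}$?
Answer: $-656$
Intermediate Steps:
$R = 8$ ($R = 4 \left(\frac{0}{2} - \frac{4}{-2}\right) = 4 \left(0 \cdot \frac{1}{2} - -2\right) = 4 \left(0 + 2\right) = 4 \cdot 2 = 8$)
$l{\left(E,j \right)} = E + 2 j$ ($l{\left(E,j \right)} = \left(E + j\right) + j = E + 2 j$)
$l{\left(\left(1 - 1\right) \left(-3\right),R \right)} \left(-41\right) = \left(\left(1 - 1\right) \left(-3\right) + 2 \cdot 8\right) \left(-41\right) = \left(0 \left(-3\right) + 16\right) \left(-41\right) = \left(0 + 16\right) \left(-41\right) = 16 \left(-41\right) = -656$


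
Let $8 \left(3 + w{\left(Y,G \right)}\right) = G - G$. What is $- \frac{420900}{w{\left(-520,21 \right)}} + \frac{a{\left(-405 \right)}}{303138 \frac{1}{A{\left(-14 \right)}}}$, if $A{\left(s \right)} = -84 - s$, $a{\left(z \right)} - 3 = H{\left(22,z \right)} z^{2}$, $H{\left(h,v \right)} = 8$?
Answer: $\frac{7073067865}{50523} \approx 1.4 \cdot 10^{5}$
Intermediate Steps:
$w{\left(Y,G \right)} = -3$ ($w{\left(Y,G \right)} = -3 + \frac{G - G}{8} = -3 + \frac{1}{8} \cdot 0 = -3 + 0 = -3$)
$a{\left(z \right)} = 3 + 8 z^{2}$
$- \frac{420900}{w{\left(-520,21 \right)}} + \frac{a{\left(-405 \right)}}{303138 \frac{1}{A{\left(-14 \right)}}} = - \frac{420900}{-3} + \frac{3 + 8 \left(-405\right)^{2}}{303138 \frac{1}{-84 - -14}} = \left(-420900\right) \left(- \frac{1}{3}\right) + \frac{3 + 8 \cdot 164025}{303138 \frac{1}{-84 + 14}} = 140300 + \frac{3 + 1312200}{303138 \frac{1}{-70}} = 140300 + \frac{1312203}{303138 \left(- \frac{1}{70}\right)} = 140300 + \frac{1312203}{- \frac{151569}{35}} = 140300 + 1312203 \left(- \frac{35}{151569}\right) = 140300 - \frac{15309035}{50523} = \frac{7073067865}{50523}$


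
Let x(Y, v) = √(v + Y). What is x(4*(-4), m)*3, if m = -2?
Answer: 9*I*√2 ≈ 12.728*I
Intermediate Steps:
x(Y, v) = √(Y + v)
x(4*(-4), m)*3 = √(4*(-4) - 2)*3 = √(-16 - 2)*3 = √(-18)*3 = (3*I*√2)*3 = 9*I*√2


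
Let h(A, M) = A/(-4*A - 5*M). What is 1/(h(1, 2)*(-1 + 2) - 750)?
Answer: -14/10501 ≈ -0.0013332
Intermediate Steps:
h(A, M) = A/(-5*M - 4*A)
1/(h(1, 2)*(-1 + 2) - 750) = 1/((-1*1/(4*1 + 5*2))*(-1 + 2) - 750) = 1/(-1*1/(4 + 10)*1 - 750) = 1/(-1*1/14*1 - 750) = 1/(-1*1*1/14*1 - 750) = 1/(-1/14*1 - 750) = 1/(-1/14 - 750) = 1/(-10501/14) = -14/10501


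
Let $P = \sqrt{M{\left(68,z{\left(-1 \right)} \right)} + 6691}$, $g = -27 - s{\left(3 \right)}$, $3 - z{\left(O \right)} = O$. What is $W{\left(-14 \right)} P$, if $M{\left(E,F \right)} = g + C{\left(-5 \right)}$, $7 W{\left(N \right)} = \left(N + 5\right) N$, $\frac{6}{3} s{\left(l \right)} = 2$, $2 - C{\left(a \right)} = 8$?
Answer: $18 \sqrt{6657} \approx 1468.6$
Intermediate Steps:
$z{\left(O \right)} = 3 - O$
$C{\left(a \right)} = -6$ ($C{\left(a \right)} = 2 - 8 = -6$)
$s{\left(l \right)} = 1$ ($s{\left(l \right)} = \frac{1}{2} \cdot 2 = 1$)
$W{\left(N \right)} = \frac{N \left(5 + N\right)}{7}$ ($W{\left(N \right)} = \frac{\left(N + 5\right) N}{7} = \frac{\left(5 + N\right) N}{7} = \frac{N \left(5 + N\right)}{7}$)
$g = -28$ ($g = -27 - 1 = -28$)
$M{\left(E,F \right)} = -34$ ($M{\left(E,F \right)} = -28 - 6 = -34$)
$P = \sqrt{6657}$ ($P = \sqrt{-34 + 6691} = \sqrt{6657} \approx 81.59$)
$W{\left(-14 \right)} P = \frac{1}{7} \left(-14\right) \left(5 - 14\right) \sqrt{6657} = \frac{1}{7} \left(-14\right) \left(-9\right) \sqrt{6657} = 18 \sqrt{6657}$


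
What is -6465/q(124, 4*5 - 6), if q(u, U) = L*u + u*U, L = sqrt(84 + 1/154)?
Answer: -1161545/178219 + 2155*sqrt(1992298)/712876 ≈ -2.2506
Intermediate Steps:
L = sqrt(1992298)/154 (L = sqrt(84 + 1/154) = sqrt(12937/154) = sqrt(1992298)/154 ≈ 9.1655)
q(u, U) = U*u + u*sqrt(1992298)/154 (q(u, U) = (sqrt(1992298)/154)*u + u*U = u*sqrt(1992298)/154 + U*u = U*u + u*sqrt(1992298)/154)
-6465/q(124, 4*5 - 6) = -6465*77/(62*(sqrt(1992298) + 154*(4*5 - 6))) = -6465*77/(62*(sqrt(1992298) + 154*(20 - 6))) = -6465*77/(62*(sqrt(1992298) + 154*14)) = -6465*77/(62*(sqrt(1992298) + 2156)) = -6465*77/(62*(2156 + sqrt(1992298))) = -6465/(1736 + 62*sqrt(1992298)/77)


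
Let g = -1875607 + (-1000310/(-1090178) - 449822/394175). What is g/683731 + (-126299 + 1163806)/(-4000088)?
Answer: -1764427547623379381045879/587639947132350734356600 ≈ -3.0026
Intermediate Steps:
g = -402993824419693058/214860456575 (g = -1875607 + (-1000310*(-1/1090178) - 449822*1/394175) = -1875607 + (500155/545089 - 449822/394175) = -1875607 - 48044427033/214860456575 = -402993824419693058/214860456575 ≈ -1.8756e+6)
g/683731 + (-126299 + 1163806)/(-4000088) = -402993824419693058/214860456575/683731 + (-126299 + 1163806)/(-4000088) = -402993824419693058/214860456575*1/683731 + 1037507*(-1/4000088) = -402993824419693058/146906754834481325 - 1037507/4000088 = -1764427547623379381045879/587639947132350734356600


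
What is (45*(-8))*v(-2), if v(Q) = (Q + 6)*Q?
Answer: 2880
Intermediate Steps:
v(Q) = Q*(6 + Q) (v(Q) = (6 + Q)*Q = Q*(6 + Q))
(45*(-8))*v(-2) = (45*(-8))*(-2*(6 - 2)) = -(-720)*4 = -360*(-8) = 2880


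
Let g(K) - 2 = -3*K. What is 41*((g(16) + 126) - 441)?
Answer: -14801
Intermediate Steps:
g(K) = 2 - 3*K
41*((g(16) + 126) - 441) = 41*(((2 - 3*16) + 126) - 441) = 41*(((2 - 48) + 126) - 441) = 41*((-46 + 126) - 441) = 41*(80 - 441) = 41*(-361) = -14801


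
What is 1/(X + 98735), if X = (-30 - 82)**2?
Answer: 1/111279 ≈ 8.9864e-6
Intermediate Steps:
X = 12544 (X = (-112)**2 = 12544)
1/(X + 98735) = 1/(12544 + 98735) = 1/111279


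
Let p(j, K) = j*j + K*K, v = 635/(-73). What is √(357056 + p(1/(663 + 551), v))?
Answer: √2804861709082933/88622 ≈ 597.60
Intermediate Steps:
v = -635/73 (v = 635*(-1/73) = -635/73 ≈ -8.6986)
p(j, K) = K² + j² (p(j, K) = j² + K² = K² + j²)
√(357056 + p(1/(663 + 551), v)) = √(357056 + ((-635/73)² + (1/(663 + 551))²)) = √(357056 + (403225/5329 + (1/1214)²)) = √(357056 + (403225/5329 + 1/1473796)) = √(357056 + 594271397429/7853858884) = √(2804861709082933/7853858884) = √2804861709082933/88622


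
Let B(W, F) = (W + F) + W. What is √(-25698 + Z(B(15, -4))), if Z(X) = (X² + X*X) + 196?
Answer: 5*I*√966 ≈ 155.4*I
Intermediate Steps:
B(W, F) = F + 2*W (B(W, F) = (F + W) + W = F + 2*W)
Z(X) = 196 + 2*X² (Z(X) = (X² + X²) + 196 = 2*X² + 196 = 196 + 2*X²)
√(-25698 + Z(B(15, -4))) = √(-25698 + (196 + 2*(-4 + 2*15)²)) = √(-25698 + (196 + 2*(-4 + 30)²)) = √(-25698 + (196 + 2*26²)) = √(-25698 + (196 + 2*676)) = √(-25698 + (196 + 1352)) = √(-25698 + 1548) = √(-24150) = 5*I*√966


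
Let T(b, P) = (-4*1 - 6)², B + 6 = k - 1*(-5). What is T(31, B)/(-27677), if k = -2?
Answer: -100/27677 ≈ -0.0036131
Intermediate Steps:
B = -3 (B = -6 + (-2 - 1*(-5)) = -6 + (-2 + 5) = -6 + 3 = -3)
T(b, P) = 100 (T(b, P) = (-4 - 6)² = (-10)² = 100)
T(31, B)/(-27677) = 100/(-27677) = 100*(-1/27677) = -100/27677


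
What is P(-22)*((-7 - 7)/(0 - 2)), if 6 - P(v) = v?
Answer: 196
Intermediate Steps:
P(v) = 6 - v
P(-22)*((-7 - 7)/(0 - 2)) = (6 - 1*(-22))*((-7 - 7)/(0 - 2)) = (6 + 22)*(-14/(-2)) = 28*(-14*(-1/2)) = 28*7 = 196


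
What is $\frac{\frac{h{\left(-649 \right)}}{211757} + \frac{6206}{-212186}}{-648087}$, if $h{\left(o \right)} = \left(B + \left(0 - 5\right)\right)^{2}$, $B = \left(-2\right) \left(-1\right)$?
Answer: $\frac{50471318}{1119990821248299} \approx 4.5064 \cdot 10^{-8}$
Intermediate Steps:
$B = 2$
$h{\left(o \right)} = 9$ ($h{\left(o \right)} = \left(2 + \left(0 - 5\right)\right)^{2} = \left(2 - 5\right)^{2} = \left(-3\right)^{2} = 9$)
$\frac{\frac{h{\left(-649 \right)}}{211757} + \frac{6206}{-212186}}{-648087} = \frac{\frac{9}{211757} + \frac{6206}{-212186}}{-648087} = \left(9 \cdot \frac{1}{211757} + 6206 \left(- \frac{1}{212186}\right)\right) \left(- \frac{1}{648087}\right) = \left(\frac{9}{211757} - \frac{3103}{106093}\right) \left(- \frac{1}{648087}\right) = \left(- \frac{50471318}{1728148877}\right) \left(- \frac{1}{648087}\right) = \frac{50471318}{1119990821248299}$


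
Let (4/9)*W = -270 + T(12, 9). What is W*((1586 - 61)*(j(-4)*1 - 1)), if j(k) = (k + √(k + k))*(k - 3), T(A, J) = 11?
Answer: -95978925/4 + 24883425*I*√2/2 ≈ -2.3995e+7 + 1.7595e+7*I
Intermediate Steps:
j(k) = (-3 + k)*(k + √2*√k) (j(k) = (k + √(2*k))*(-3 + k) = (k + √2*√k)*(-3 + k) = (-3 + k)*(k + √2*√k))
W = -2331/4 (W = 9*(-270 + 11)/4 = (9/4)*(-259) = -2331/4 ≈ -582.75)
W*((1586 - 61)*(j(-4)*1 - 1)) = -2331*(1586 - 61)*(((-4)² - 3*(-4) + √2*(-4)^(3/2) - 3*√2*√(-4))*1 - 1)/4 = -3554775*((16 + 12 + √2*(-8*I) - 3*√2*2*I)*1 - 1)/4 = -3554775*((16 + 12 - 8*I*√2 - 6*I*√2)*1 - 1)/4 = -3554775*((28 - 14*I*√2)*1 - 1)/4 = -3554775*((28 - 14*I*√2) - 1)/4 = -3554775*(27 - 14*I*√2)/4 = -2331*(41175 - 21350*I*√2)/4 = -95978925/4 + 24883425*I*√2/2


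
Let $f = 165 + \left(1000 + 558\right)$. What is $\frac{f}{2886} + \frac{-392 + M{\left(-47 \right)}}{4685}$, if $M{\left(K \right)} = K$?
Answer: $\frac{6805301}{13520910} \approx 0.50332$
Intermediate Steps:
$f = 1723$ ($f = 165 + 1558 = 1723$)
$\frac{f}{2886} + \frac{-392 + M{\left(-47 \right)}}{4685} = \frac{1723}{2886} + \frac{-392 - 47}{4685} = 1723 \cdot \frac{1}{2886} - \frac{439}{4685} = \frac{1723}{2886} - \frac{439}{4685} = \frac{6805301}{13520910}$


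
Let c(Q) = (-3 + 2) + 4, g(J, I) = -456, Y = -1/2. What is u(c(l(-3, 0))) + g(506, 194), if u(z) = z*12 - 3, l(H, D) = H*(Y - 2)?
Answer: -423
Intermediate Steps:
Y = -½ (Y = -1*½ = -½ ≈ -0.50000)
l(H, D) = -5*H/2 (l(H, D) = H*(-½ - 2) = H*(-5/2) = -5*H/2)
c(Q) = 3 (c(Q) = -1 + 4 = 3)
u(z) = -3 + 12*z (u(z) = 12*z - 3 = -3 + 12*z)
u(c(l(-3, 0))) + g(506, 194) = (-3 + 12*3) - 456 = (-3 + 36) - 456 = 33 - 456 = -423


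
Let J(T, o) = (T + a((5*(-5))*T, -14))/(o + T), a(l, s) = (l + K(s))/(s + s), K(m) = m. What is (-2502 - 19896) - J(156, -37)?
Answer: -37319209/1666 ≈ -22401.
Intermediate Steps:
a(l, s) = (l + s)/(2*s) (a(l, s) = (l + s)/(s + s) = (l + s)/((2*s)) = (l + s)*(1/(2*s)) = (l + s)/(2*s))
J(T, o) = (1/2 + 53*T/28)/(T + o) (J(T, o) = (T + (1/2)*((5*(-5))*T - 14)/(-14))/(o + T) = (T + (1/2)*(-1/14)*(-25*T - 14))/(T + o) = (T + (1/2)*(-1/14)*(-14 - 25*T))/(T + o) = (T + (1/2 + 25*T/28))/(T + o) = (1/2 + 53*T/28)/(T + o))
(-2502 - 19896) - J(156, -37) = (-2502 - 19896) - (14 + 53*156)/(28*(156 - 37)) = -22398 - (14 + 8268)/(28*119) = -22398 - 8282/(28*119) = -22398 - 1*4141/1666 = -22398 - 4141/1666 = -37319209/1666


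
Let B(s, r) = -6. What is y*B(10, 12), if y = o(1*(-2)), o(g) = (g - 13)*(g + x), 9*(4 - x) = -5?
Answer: 230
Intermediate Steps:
x = 41/9 (x = 4 - 1/9*(-5) = 4 + 5/9 = 41/9 ≈ 4.5556)
o(g) = (-13 + g)*(41/9 + g) (o(g) = (g - 13)*(g + 41/9) = (-13 + g)*(41/9 + g))
y = -115/3 (y = -533/9 + (1*(-2))**2 - 76*(-2)/9 = -533/9 + (-2)**2 - 76/9*(-2) = -533/9 + 4 + 152/9 = -115/3 ≈ -38.333)
y*B(10, 12) = -115/3*(-6) = 230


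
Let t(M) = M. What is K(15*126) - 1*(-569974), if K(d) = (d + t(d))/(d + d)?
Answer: 569975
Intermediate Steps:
K(d) = 1 (K(d) = (d + d)/(d + d) = (2*d)/((2*d)) = (2*d)*(1/(2*d)) = 1)
K(15*126) - 1*(-569974) = 1 - 1*(-569974) = 1 + 569974 = 569975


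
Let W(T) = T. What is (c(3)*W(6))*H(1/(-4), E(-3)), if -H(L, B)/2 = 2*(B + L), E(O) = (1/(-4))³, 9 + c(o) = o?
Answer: -153/4 ≈ -38.250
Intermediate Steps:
c(o) = -9 + o
E(O) = -1/64 (E(O) = (-¼)³ = -1/64)
H(L, B) = -4*B - 4*L (H(L, B) = -4*(B + L) = -2*(2*B + 2*L) = -4*B - 4*L)
(c(3)*W(6))*H(1/(-4), E(-3)) = ((-9 + 3)*6)*(-4*(-1/64) - 4/(-4)) = (-6*6)*(1/16 - 4*(-¼)) = -36*(1/16 + 1) = -36*17/16 = -153/4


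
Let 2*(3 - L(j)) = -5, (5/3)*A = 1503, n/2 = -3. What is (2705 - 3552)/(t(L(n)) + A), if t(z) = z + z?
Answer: -605/652 ≈ -0.92791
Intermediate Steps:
n = -6 (n = 2*(-3) = -6)
A = 4509/5 (A = (⅗)*1503 = 4509/5 ≈ 901.80)
L(j) = 11/2 (L(j) = 3 - ½*(-5) = 3 + 5/2 = 11/2)
t(z) = 2*z
(2705 - 3552)/(t(L(n)) + A) = (2705 - 3552)/(2*(11/2) + 4509/5) = -847/(11 + 4509/5) = -847/4564/5 = -847*5/4564 = -605/652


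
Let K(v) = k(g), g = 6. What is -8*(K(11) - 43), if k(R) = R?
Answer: 296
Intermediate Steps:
K(v) = 6
-8*(K(11) - 43) = -8*(6 - 43) = -8*(-37) = 296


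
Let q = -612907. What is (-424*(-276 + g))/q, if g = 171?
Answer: -44520/612907 ≈ -0.072637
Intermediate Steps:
(-424*(-276 + g))/q = -424*(-276 + 171)/(-612907) = -424*(-105)*(-1/612907) = 44520*(-1/612907) = -44520/612907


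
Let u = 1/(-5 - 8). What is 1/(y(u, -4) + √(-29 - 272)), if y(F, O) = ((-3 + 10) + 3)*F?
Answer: -130/50969 - 169*I*√301/50969 ≈ -0.0025506 - 0.057526*I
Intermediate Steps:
u = -1/13 (u = 1/(-13) = -1/13 ≈ -0.076923)
y(F, O) = 10*F (y(F, O) = (7 + 3)*F = 10*F)
1/(y(u, -4) + √(-29 - 272)) = 1/(10*(-1/13) + √(-29 - 272)) = 1/(-10/13 + √(-301)) = 1/(-10/13 + I*√301)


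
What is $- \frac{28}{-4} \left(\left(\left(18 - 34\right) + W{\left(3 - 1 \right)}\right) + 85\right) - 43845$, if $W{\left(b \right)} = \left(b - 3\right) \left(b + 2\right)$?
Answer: $-43390$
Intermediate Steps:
$W{\left(b \right)} = \left(-3 + b\right) \left(2 + b\right)$
$- \frac{28}{-4} \left(\left(\left(18 - 34\right) + W{\left(3 - 1 \right)}\right) + 85\right) - 43845 = - \frac{28}{-4} \left(\left(\left(18 - 34\right) - \left(9 - 1 - \left(3 - 1\right)^{2}\right)\right) + 85\right) - 43845 = \left(-28\right) \left(- \frac{1}{4}\right) \left(\left(-16 - \left(8 - \left(3 - 1\right)^{2}\right)\right) + 85\right) - 43845 = 7 \left(\left(-16 - \left(8 - 4\right)\right) + 85\right) - 43845 = 7 \left(\left(-16 - 4\right) + 85\right) - 43845 = 7 \left(-20 + 85\right) - 43845 = 7 \cdot 65 - 43845 = 455 - 43845 = -43390$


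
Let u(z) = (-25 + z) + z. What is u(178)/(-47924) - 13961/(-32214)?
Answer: 329202065/771911868 ≈ 0.42648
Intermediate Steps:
u(z) = -25 + 2*z
u(178)/(-47924) - 13961/(-32214) = (-25 + 2*178)/(-47924) - 13961/(-32214) = (-25 + 356)*(-1/47924) - 13961*(-1/32214) = 331*(-1/47924) + 13961/32214 = -331/47924 + 13961/32214 = 329202065/771911868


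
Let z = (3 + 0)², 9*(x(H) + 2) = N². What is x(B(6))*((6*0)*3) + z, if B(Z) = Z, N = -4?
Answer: 9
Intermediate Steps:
x(H) = -2/9 (x(H) = -2 + (⅑)*(-4)² = -2 + (⅑)*16 = -2 + 16/9 = -2/9)
z = 9 (z = 3² = 9)
x(B(6))*((6*0)*3) + z = -2*6*0*3/9 + 9 = -0*3 + 9 = -2/9*0 + 9 = 0 + 9 = 9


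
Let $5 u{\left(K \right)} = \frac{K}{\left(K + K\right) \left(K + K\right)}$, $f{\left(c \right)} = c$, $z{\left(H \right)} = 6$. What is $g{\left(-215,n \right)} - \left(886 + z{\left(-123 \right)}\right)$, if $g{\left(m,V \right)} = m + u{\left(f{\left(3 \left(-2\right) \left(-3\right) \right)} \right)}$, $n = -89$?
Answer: $- \frac{398519}{360} \approx -1107.0$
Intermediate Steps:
$u{\left(K \right)} = \frac{1}{20 K}$ ($u{\left(K \right)} = \frac{K \frac{1}{\left(K + K\right) \left(K + K\right)}}{5} = \frac{K \frac{1}{2 K 2 K}}{5} = \frac{K \frac{1}{4 K^{2}}}{5} = \frac{\frac{1}{4} \frac{1}{K}}{5} = \frac{1}{20 K}$)
$g{\left(m,V \right)} = \frac{1}{360} + m$ ($g{\left(m,V \right)} = m + \frac{1}{20 \cdot 3 \left(-2\right) \left(-3\right)} = m + \frac{1}{20 \left(\left(-6\right) \left(-3\right)\right)} = m + \frac{1}{20 \cdot 18} = m + \frac{1}{20} \cdot \frac{1}{18} = m + \frac{1}{360} = \frac{1}{360} + m$)
$g{\left(-215,n \right)} - \left(886 + z{\left(-123 \right)}\right) = \left(\frac{1}{360} - 215\right) - 892 = - \frac{77399}{360} - 892 = - \frac{398519}{360}$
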